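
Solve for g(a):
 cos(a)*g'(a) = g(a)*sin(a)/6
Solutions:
 g(a) = C1/cos(a)^(1/6)


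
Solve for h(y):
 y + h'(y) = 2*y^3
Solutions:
 h(y) = C1 + y^4/2 - y^2/2


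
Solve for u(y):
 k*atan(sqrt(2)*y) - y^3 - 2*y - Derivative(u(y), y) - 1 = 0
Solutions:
 u(y) = C1 + k*(y*atan(sqrt(2)*y) - sqrt(2)*log(2*y^2 + 1)/4) - y^4/4 - y^2 - y


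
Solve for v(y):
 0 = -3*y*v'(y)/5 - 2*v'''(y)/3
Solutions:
 v(y) = C1 + Integral(C2*airyai(-30^(2/3)*y/10) + C3*airybi(-30^(2/3)*y/10), y)


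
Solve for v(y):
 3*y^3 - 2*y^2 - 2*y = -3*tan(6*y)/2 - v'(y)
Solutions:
 v(y) = C1 - 3*y^4/4 + 2*y^3/3 + y^2 + log(cos(6*y))/4


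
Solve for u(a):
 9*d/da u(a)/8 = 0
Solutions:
 u(a) = C1


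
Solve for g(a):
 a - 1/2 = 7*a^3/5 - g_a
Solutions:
 g(a) = C1 + 7*a^4/20 - a^2/2 + a/2


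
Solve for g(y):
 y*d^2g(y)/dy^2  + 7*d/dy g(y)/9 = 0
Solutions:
 g(y) = C1 + C2*y^(2/9)


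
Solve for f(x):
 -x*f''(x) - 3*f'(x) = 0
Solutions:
 f(x) = C1 + C2/x^2


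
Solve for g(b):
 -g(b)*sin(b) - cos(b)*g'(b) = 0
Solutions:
 g(b) = C1*cos(b)


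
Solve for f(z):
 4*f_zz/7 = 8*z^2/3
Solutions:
 f(z) = C1 + C2*z + 7*z^4/18


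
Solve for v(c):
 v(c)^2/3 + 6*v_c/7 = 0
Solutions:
 v(c) = 18/(C1 + 7*c)


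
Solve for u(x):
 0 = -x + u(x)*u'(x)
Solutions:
 u(x) = -sqrt(C1 + x^2)
 u(x) = sqrt(C1 + x^2)


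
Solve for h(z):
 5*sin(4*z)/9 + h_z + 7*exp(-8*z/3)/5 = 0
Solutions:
 h(z) = C1 + 5*cos(4*z)/36 + 21*exp(-8*z/3)/40


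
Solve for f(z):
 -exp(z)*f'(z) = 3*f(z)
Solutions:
 f(z) = C1*exp(3*exp(-z))


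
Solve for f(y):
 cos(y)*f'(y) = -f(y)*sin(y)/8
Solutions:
 f(y) = C1*cos(y)^(1/8)


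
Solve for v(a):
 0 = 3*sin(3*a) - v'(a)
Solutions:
 v(a) = C1 - cos(3*a)


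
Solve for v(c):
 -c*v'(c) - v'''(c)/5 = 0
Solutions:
 v(c) = C1 + Integral(C2*airyai(-5^(1/3)*c) + C3*airybi(-5^(1/3)*c), c)


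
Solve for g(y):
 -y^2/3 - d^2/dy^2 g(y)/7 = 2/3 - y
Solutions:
 g(y) = C1 + C2*y - 7*y^4/36 + 7*y^3/6 - 7*y^2/3


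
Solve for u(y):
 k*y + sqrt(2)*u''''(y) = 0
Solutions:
 u(y) = C1 + C2*y + C3*y^2 + C4*y^3 - sqrt(2)*k*y^5/240


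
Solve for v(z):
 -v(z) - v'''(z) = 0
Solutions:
 v(z) = C3*exp(-z) + (C1*sin(sqrt(3)*z/2) + C2*cos(sqrt(3)*z/2))*exp(z/2)


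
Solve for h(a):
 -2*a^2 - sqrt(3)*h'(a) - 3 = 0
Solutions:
 h(a) = C1 - 2*sqrt(3)*a^3/9 - sqrt(3)*a


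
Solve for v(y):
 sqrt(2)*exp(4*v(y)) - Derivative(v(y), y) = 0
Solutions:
 v(y) = log(-(-1/(C1 + 4*sqrt(2)*y))^(1/4))
 v(y) = log(-1/(C1 + 4*sqrt(2)*y))/4
 v(y) = log(-I*(-1/(C1 + 4*sqrt(2)*y))^(1/4))
 v(y) = log(I*(-1/(C1 + 4*sqrt(2)*y))^(1/4))


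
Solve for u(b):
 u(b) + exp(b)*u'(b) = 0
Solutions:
 u(b) = C1*exp(exp(-b))


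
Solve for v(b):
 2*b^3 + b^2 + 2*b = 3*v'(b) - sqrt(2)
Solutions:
 v(b) = C1 + b^4/6 + b^3/9 + b^2/3 + sqrt(2)*b/3


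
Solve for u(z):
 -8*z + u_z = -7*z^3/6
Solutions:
 u(z) = C1 - 7*z^4/24 + 4*z^2


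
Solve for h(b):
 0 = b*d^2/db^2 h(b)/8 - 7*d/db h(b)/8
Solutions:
 h(b) = C1 + C2*b^8


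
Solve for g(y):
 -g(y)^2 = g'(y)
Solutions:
 g(y) = 1/(C1 + y)


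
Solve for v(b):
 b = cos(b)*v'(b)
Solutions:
 v(b) = C1 + Integral(b/cos(b), b)


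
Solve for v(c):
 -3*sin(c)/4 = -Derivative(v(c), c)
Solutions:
 v(c) = C1 - 3*cos(c)/4


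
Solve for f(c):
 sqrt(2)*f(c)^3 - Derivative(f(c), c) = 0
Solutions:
 f(c) = -sqrt(2)*sqrt(-1/(C1 + sqrt(2)*c))/2
 f(c) = sqrt(2)*sqrt(-1/(C1 + sqrt(2)*c))/2


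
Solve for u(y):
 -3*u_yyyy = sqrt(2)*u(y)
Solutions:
 u(y) = (C1*sin(2^(5/8)*3^(3/4)*y/6) + C2*cos(2^(5/8)*3^(3/4)*y/6))*exp(-2^(5/8)*3^(3/4)*y/6) + (C3*sin(2^(5/8)*3^(3/4)*y/6) + C4*cos(2^(5/8)*3^(3/4)*y/6))*exp(2^(5/8)*3^(3/4)*y/6)


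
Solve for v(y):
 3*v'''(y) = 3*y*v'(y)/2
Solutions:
 v(y) = C1 + Integral(C2*airyai(2^(2/3)*y/2) + C3*airybi(2^(2/3)*y/2), y)


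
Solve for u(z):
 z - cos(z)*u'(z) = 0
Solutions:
 u(z) = C1 + Integral(z/cos(z), z)


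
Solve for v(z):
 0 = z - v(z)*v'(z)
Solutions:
 v(z) = -sqrt(C1 + z^2)
 v(z) = sqrt(C1 + z^2)


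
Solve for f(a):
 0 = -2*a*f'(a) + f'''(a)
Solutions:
 f(a) = C1 + Integral(C2*airyai(2^(1/3)*a) + C3*airybi(2^(1/3)*a), a)


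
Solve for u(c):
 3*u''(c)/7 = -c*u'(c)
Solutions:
 u(c) = C1 + C2*erf(sqrt(42)*c/6)


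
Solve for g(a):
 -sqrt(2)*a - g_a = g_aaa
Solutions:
 g(a) = C1 + C2*sin(a) + C3*cos(a) - sqrt(2)*a^2/2


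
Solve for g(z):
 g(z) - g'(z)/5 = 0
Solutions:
 g(z) = C1*exp(5*z)


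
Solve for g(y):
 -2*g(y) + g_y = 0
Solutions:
 g(y) = C1*exp(2*y)


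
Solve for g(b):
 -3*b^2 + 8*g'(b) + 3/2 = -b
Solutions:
 g(b) = C1 + b^3/8 - b^2/16 - 3*b/16


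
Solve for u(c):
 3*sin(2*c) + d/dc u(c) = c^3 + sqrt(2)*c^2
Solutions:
 u(c) = C1 + c^4/4 + sqrt(2)*c^3/3 + 3*cos(2*c)/2


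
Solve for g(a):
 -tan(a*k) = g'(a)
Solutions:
 g(a) = C1 - Piecewise((-log(cos(a*k))/k, Ne(k, 0)), (0, True))


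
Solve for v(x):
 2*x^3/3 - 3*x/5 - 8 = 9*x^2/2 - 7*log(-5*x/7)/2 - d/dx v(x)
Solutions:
 v(x) = C1 - x^4/6 + 3*x^3/2 + 3*x^2/10 - 7*x*log(-x)/2 + x*(-4*log(5) + log(35)/2 + 3*log(7) + 23/2)


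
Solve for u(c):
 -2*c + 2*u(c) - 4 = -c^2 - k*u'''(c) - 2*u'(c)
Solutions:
 u(c) = C1*exp(c*(3^(1/3)*(sqrt(3)*sqrt((27 + 8/k)/k^2) + 9/k)^(1/3)/6 - 3^(5/6)*I*(sqrt(3)*sqrt((27 + 8/k)/k^2) + 9/k)^(1/3)/6 + 4/(k*(-3^(1/3) + 3^(5/6)*I)*(sqrt(3)*sqrt((27 + 8/k)/k^2) + 9/k)^(1/3)))) + C2*exp(c*(3^(1/3)*(sqrt(3)*sqrt((27 + 8/k)/k^2) + 9/k)^(1/3)/6 + 3^(5/6)*I*(sqrt(3)*sqrt((27 + 8/k)/k^2) + 9/k)^(1/3)/6 - 4/(k*(3^(1/3) + 3^(5/6)*I)*(sqrt(3)*sqrt((27 + 8/k)/k^2) + 9/k)^(1/3)))) + C3*exp(3^(1/3)*c*(-(sqrt(3)*sqrt((27 + 8/k)/k^2) + 9/k)^(1/3) + 2*3^(1/3)/(k*(sqrt(3)*sqrt((27 + 8/k)/k^2) + 9/k)^(1/3)))/3) - c^2/2 + 2*c


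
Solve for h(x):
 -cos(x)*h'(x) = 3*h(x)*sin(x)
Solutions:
 h(x) = C1*cos(x)^3


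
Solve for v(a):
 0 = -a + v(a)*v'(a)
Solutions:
 v(a) = -sqrt(C1 + a^2)
 v(a) = sqrt(C1 + a^2)


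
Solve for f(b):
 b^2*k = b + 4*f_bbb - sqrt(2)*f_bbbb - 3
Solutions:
 f(b) = C1 + C2*b + C3*b^2 + C4*exp(2*sqrt(2)*b) + b^5*k/240 + b^4*(sqrt(2)*k - 2)/192 + b^3*(k - sqrt(2) + 12)/96


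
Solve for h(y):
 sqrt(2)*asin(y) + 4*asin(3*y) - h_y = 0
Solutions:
 h(y) = C1 + 4*y*asin(3*y) + 4*sqrt(1 - 9*y^2)/3 + sqrt(2)*(y*asin(y) + sqrt(1 - y^2))


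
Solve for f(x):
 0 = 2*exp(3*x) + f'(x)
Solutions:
 f(x) = C1 - 2*exp(3*x)/3


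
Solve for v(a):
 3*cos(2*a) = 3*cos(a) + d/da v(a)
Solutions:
 v(a) = C1 - 3*sin(a) + 3*sin(2*a)/2


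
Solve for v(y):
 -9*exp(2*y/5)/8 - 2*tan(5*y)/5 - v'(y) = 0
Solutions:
 v(y) = C1 - 45*exp(2*y/5)/16 + 2*log(cos(5*y))/25


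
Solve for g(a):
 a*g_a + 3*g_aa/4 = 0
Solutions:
 g(a) = C1 + C2*erf(sqrt(6)*a/3)


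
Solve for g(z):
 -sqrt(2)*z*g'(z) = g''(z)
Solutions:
 g(z) = C1 + C2*erf(2^(3/4)*z/2)


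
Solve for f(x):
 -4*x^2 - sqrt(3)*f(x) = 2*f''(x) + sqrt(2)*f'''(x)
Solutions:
 f(x) = C1*exp(x*(-2*sqrt(2) + 2/(2*sqrt(2) + 27*sqrt(6)/4 + sqrt(-32 + (8*sqrt(2) + 27*sqrt(6))^2/4)/2)^(1/3) + (2*sqrt(2) + 27*sqrt(6)/4 + sqrt(-32 + (8*sqrt(2) + 27*sqrt(6))^2/4)/2)^(1/3))/6)*sin(sqrt(3)*x*(-(2*sqrt(2) + 27*sqrt(6)/4 + sqrt(-32 + (4*sqrt(2) + 27*sqrt(6)/2)^2)/2)^(1/3) + 2/(2*sqrt(2) + 27*sqrt(6)/4 + sqrt(-32 + (4*sqrt(2) + 27*sqrt(6)/2)^2)/2)^(1/3))/6) + C2*exp(x*(-2*sqrt(2) + 2/(2*sqrt(2) + 27*sqrt(6)/4 + sqrt(-32 + (8*sqrt(2) + 27*sqrt(6))^2/4)/2)^(1/3) + (2*sqrt(2) + 27*sqrt(6)/4 + sqrt(-32 + (8*sqrt(2) + 27*sqrt(6))^2/4)/2)^(1/3))/6)*cos(sqrt(3)*x*(-(2*sqrt(2) + 27*sqrt(6)/4 + sqrt(-32 + (4*sqrt(2) + 27*sqrt(6)/2)^2)/2)^(1/3) + 2/(2*sqrt(2) + 27*sqrt(6)/4 + sqrt(-32 + (4*sqrt(2) + 27*sqrt(6)/2)^2)/2)^(1/3))/6) + C3*exp(-x*(2/(2*sqrt(2) + 27*sqrt(6)/4 + sqrt(-32 + (8*sqrt(2) + 27*sqrt(6))^2/4)/2)^(1/3) + sqrt(2) + (2*sqrt(2) + 27*sqrt(6)/4 + sqrt(-32 + (8*sqrt(2) + 27*sqrt(6))^2/4)/2)^(1/3))/3) - 4*sqrt(3)*x^2/3 + 16/3


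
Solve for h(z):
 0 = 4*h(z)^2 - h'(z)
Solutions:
 h(z) = -1/(C1 + 4*z)


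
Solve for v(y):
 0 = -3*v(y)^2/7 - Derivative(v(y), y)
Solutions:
 v(y) = 7/(C1 + 3*y)


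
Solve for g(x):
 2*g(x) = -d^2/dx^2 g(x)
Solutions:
 g(x) = C1*sin(sqrt(2)*x) + C2*cos(sqrt(2)*x)


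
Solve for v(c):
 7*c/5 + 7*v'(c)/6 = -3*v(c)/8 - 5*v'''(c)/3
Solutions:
 v(c) = C1*exp(c*(-28*3^(2/3)*50^(1/3)/(405 + sqrt(328665))^(1/3) + 60^(1/3)*(405 + sqrt(328665))^(1/3))/120)*sin(3^(1/6)*c*(84*50^(1/3)/(405 + sqrt(328665))^(1/3) + 20^(1/3)*3^(2/3)*(405 + sqrt(328665))^(1/3))/120) + C2*exp(c*(-28*3^(2/3)*50^(1/3)/(405 + sqrt(328665))^(1/3) + 60^(1/3)*(405 + sqrt(328665))^(1/3))/120)*cos(3^(1/6)*c*(84*50^(1/3)/(405 + sqrt(328665))^(1/3) + 20^(1/3)*3^(2/3)*(405 + sqrt(328665))^(1/3))/120) + C3*exp(-c*(-28*3^(2/3)*50^(1/3)/(405 + sqrt(328665))^(1/3) + 60^(1/3)*(405 + sqrt(328665))^(1/3))/60) - 56*c/15 + 1568/135


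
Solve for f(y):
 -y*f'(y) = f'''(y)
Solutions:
 f(y) = C1 + Integral(C2*airyai(-y) + C3*airybi(-y), y)


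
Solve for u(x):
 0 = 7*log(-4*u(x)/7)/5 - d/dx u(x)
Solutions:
 -5*Integral(1/(log(-_y) - log(7) + 2*log(2)), (_y, u(x)))/7 = C1 - x


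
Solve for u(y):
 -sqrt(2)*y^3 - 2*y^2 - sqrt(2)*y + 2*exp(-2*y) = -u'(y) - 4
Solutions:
 u(y) = C1 + sqrt(2)*y^4/4 + 2*y^3/3 + sqrt(2)*y^2/2 - 4*y + exp(-2*y)


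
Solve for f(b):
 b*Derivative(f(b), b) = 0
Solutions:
 f(b) = C1


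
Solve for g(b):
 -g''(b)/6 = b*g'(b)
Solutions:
 g(b) = C1 + C2*erf(sqrt(3)*b)


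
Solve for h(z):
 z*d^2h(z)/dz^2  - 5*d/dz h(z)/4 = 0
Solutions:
 h(z) = C1 + C2*z^(9/4)


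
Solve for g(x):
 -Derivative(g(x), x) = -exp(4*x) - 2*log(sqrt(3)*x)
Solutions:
 g(x) = C1 + 2*x*log(x) + x*(-2 + log(3)) + exp(4*x)/4


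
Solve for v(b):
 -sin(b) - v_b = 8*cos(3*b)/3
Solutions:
 v(b) = C1 - 8*sin(3*b)/9 + cos(b)


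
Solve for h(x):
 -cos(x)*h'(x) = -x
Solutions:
 h(x) = C1 + Integral(x/cos(x), x)


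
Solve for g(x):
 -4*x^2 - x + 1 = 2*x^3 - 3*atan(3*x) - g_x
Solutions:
 g(x) = C1 + x^4/2 + 4*x^3/3 + x^2/2 - 3*x*atan(3*x) - x + log(9*x^2 + 1)/2


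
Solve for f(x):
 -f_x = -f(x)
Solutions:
 f(x) = C1*exp(x)


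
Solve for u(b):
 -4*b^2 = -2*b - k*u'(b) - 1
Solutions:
 u(b) = C1 + 4*b^3/(3*k) - b^2/k - b/k


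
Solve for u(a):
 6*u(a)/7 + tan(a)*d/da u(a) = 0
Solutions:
 u(a) = C1/sin(a)^(6/7)


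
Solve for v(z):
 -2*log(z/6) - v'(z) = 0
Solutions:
 v(z) = C1 - 2*z*log(z) + 2*z + z*log(36)


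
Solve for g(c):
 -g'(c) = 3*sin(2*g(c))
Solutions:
 g(c) = pi - acos((-C1 - exp(12*c))/(C1 - exp(12*c)))/2
 g(c) = acos((-C1 - exp(12*c))/(C1 - exp(12*c)))/2


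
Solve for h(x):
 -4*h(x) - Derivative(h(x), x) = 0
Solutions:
 h(x) = C1*exp(-4*x)


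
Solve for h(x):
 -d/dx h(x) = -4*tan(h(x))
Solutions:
 h(x) = pi - asin(C1*exp(4*x))
 h(x) = asin(C1*exp(4*x))


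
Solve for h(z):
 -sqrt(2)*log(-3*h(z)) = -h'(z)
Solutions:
 -sqrt(2)*Integral(1/(log(-_y) + log(3)), (_y, h(z)))/2 = C1 - z


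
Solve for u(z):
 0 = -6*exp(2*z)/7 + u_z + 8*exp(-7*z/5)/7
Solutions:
 u(z) = C1 + 3*exp(2*z)/7 + 40*exp(-7*z/5)/49


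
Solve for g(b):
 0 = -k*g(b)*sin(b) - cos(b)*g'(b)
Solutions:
 g(b) = C1*exp(k*log(cos(b)))


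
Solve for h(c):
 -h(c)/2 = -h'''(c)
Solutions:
 h(c) = C3*exp(2^(2/3)*c/2) + (C1*sin(2^(2/3)*sqrt(3)*c/4) + C2*cos(2^(2/3)*sqrt(3)*c/4))*exp(-2^(2/3)*c/4)


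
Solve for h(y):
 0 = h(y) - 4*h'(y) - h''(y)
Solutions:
 h(y) = C1*exp(y*(-2 + sqrt(5))) + C2*exp(-y*(2 + sqrt(5)))


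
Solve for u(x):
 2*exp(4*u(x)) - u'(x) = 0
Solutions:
 u(x) = log(-(-1/(C1 + 8*x))^(1/4))
 u(x) = log(-1/(C1 + 8*x))/4
 u(x) = log(-I*(-1/(C1 + 8*x))^(1/4))
 u(x) = log(I*(-1/(C1 + 8*x))^(1/4))


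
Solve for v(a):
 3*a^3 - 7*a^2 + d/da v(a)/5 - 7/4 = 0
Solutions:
 v(a) = C1 - 15*a^4/4 + 35*a^3/3 + 35*a/4


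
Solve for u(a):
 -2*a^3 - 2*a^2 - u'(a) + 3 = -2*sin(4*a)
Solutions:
 u(a) = C1 - a^4/2 - 2*a^3/3 + 3*a - cos(4*a)/2


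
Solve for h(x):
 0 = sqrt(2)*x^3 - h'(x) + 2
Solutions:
 h(x) = C1 + sqrt(2)*x^4/4 + 2*x


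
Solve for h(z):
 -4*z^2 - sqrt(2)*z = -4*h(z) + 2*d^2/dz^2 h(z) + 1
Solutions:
 h(z) = C1*exp(-sqrt(2)*z) + C2*exp(sqrt(2)*z) + z^2 + sqrt(2)*z/4 + 5/4


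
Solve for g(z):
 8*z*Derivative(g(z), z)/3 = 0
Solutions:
 g(z) = C1


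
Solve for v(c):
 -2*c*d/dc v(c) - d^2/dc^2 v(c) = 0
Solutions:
 v(c) = C1 + C2*erf(c)


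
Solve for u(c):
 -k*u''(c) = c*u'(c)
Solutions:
 u(c) = C1 + C2*sqrt(k)*erf(sqrt(2)*c*sqrt(1/k)/2)


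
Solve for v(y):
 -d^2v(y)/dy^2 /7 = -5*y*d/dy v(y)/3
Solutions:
 v(y) = C1 + C2*erfi(sqrt(210)*y/6)


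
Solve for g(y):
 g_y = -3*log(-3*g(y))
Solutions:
 Integral(1/(log(-_y) + log(3)), (_y, g(y)))/3 = C1 - y


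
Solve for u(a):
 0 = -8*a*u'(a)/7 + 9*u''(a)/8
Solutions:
 u(a) = C1 + C2*erfi(4*sqrt(14)*a/21)


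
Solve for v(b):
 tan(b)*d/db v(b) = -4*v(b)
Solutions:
 v(b) = C1/sin(b)^4


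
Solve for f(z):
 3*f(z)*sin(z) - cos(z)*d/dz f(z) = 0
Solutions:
 f(z) = C1/cos(z)^3


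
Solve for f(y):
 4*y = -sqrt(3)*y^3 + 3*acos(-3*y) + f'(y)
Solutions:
 f(y) = C1 + sqrt(3)*y^4/4 + 2*y^2 - 3*y*acos(-3*y) - sqrt(1 - 9*y^2)


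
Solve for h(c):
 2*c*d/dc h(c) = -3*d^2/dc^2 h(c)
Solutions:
 h(c) = C1 + C2*erf(sqrt(3)*c/3)


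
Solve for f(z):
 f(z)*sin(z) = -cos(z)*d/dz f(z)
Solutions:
 f(z) = C1*cos(z)


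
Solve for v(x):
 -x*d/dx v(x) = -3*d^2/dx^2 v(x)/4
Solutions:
 v(x) = C1 + C2*erfi(sqrt(6)*x/3)


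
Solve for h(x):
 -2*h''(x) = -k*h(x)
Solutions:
 h(x) = C1*exp(-sqrt(2)*sqrt(k)*x/2) + C2*exp(sqrt(2)*sqrt(k)*x/2)


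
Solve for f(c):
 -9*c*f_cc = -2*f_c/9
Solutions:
 f(c) = C1 + C2*c^(83/81)


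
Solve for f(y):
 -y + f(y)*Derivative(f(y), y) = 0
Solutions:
 f(y) = -sqrt(C1 + y^2)
 f(y) = sqrt(C1 + y^2)


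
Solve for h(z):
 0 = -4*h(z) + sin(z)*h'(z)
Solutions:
 h(z) = C1*(cos(z)^2 - 2*cos(z) + 1)/(cos(z)^2 + 2*cos(z) + 1)


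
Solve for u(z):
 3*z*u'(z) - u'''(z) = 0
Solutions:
 u(z) = C1 + Integral(C2*airyai(3^(1/3)*z) + C3*airybi(3^(1/3)*z), z)


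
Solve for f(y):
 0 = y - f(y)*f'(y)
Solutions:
 f(y) = -sqrt(C1 + y^2)
 f(y) = sqrt(C1 + y^2)


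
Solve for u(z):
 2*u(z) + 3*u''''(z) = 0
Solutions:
 u(z) = (C1*sin(6^(3/4)*z/6) + C2*cos(6^(3/4)*z/6))*exp(-6^(3/4)*z/6) + (C3*sin(6^(3/4)*z/6) + C4*cos(6^(3/4)*z/6))*exp(6^(3/4)*z/6)


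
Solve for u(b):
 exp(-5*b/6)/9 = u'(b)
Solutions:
 u(b) = C1 - 2*exp(-5*b/6)/15


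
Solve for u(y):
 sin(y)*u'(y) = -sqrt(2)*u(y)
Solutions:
 u(y) = C1*(cos(y) + 1)^(sqrt(2)/2)/(cos(y) - 1)^(sqrt(2)/2)


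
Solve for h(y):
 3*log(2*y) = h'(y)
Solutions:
 h(y) = C1 + 3*y*log(y) - 3*y + y*log(8)


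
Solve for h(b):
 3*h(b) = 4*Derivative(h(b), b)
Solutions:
 h(b) = C1*exp(3*b/4)


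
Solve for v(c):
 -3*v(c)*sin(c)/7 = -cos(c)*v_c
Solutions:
 v(c) = C1/cos(c)^(3/7)


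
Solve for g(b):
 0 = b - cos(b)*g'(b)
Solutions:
 g(b) = C1 + Integral(b/cos(b), b)


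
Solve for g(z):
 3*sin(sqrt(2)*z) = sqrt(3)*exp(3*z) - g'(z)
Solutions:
 g(z) = C1 + sqrt(3)*exp(3*z)/3 + 3*sqrt(2)*cos(sqrt(2)*z)/2


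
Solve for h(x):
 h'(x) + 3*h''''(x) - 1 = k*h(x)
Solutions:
 h(x) = C1*exp(x*Piecewise((-sqrt(3)*sqrt(-(-3)^(1/3))/6 + sqrt((-3)^(1/3)/3 + 2*sqrt(3)/(3*sqrt(-(-3)^(1/3))))/2, Eq(k, 0)), (-sqrt(-2*k/(9*(sqrt(k^3/729 + 1/20736) + 1/144)^(1/3)) + 2*(sqrt(k^3/729 + 1/20736) + 1/144)^(1/3))/2 + sqrt(2*k/(9*(sqrt(k^3/729 + 1/20736) + 1/144)^(1/3)) - 2*(sqrt(k^3/729 + 1/20736) + 1/144)^(1/3) + 2/(3*sqrt(-2*k/(9*(sqrt(k^3/729 + 1/20736) + 1/144)^(1/3)) + 2*(sqrt(k^3/729 + 1/20736) + 1/144)^(1/3))))/2, True))) + C2*exp(x*Piecewise((sqrt(3)*sqrt(-(-3)^(1/3))/6 - sqrt(-2*sqrt(3)/(3*sqrt(-(-3)^(1/3))) + (-3)^(1/3)/3)/2, Eq(k, 0)), (sqrt(-2*k/(9*(sqrt(k^3/729 + 1/20736) + 1/144)^(1/3)) + 2*(sqrt(k^3/729 + 1/20736) + 1/144)^(1/3))/2 - sqrt(2*k/(9*(sqrt(k^3/729 + 1/20736) + 1/144)^(1/3)) - 2*(sqrt(k^3/729 + 1/20736) + 1/144)^(1/3) - 2/(3*sqrt(-2*k/(9*(sqrt(k^3/729 + 1/20736) + 1/144)^(1/3)) + 2*(sqrt(k^3/729 + 1/20736) + 1/144)^(1/3))))/2, True))) + C3*exp(x*Piecewise((-sqrt((-3)^(1/3)/3 + 2*sqrt(3)/(3*sqrt(-(-3)^(1/3))))/2 - sqrt(3)*sqrt(-(-3)^(1/3))/6, Eq(k, 0)), (-sqrt(-2*k/(9*(sqrt(k^3/729 + 1/20736) + 1/144)^(1/3)) + 2*(sqrt(k^3/729 + 1/20736) + 1/144)^(1/3))/2 - sqrt(2*k/(9*(sqrt(k^3/729 + 1/20736) + 1/144)^(1/3)) - 2*(sqrt(k^3/729 + 1/20736) + 1/144)^(1/3) + 2/(3*sqrt(-2*k/(9*(sqrt(k^3/729 + 1/20736) + 1/144)^(1/3)) + 2*(sqrt(k^3/729 + 1/20736) + 1/144)^(1/3))))/2, True))) + C4*exp(x*Piecewise((sqrt(-2*sqrt(3)/(3*sqrt(-(-3)^(1/3))) + (-3)^(1/3)/3)/2 + sqrt(3)*sqrt(-(-3)^(1/3))/6, Eq(k, 0)), (sqrt(-2*k/(9*(sqrt(k^3/729 + 1/20736) + 1/144)^(1/3)) + 2*(sqrt(k^3/729 + 1/20736) + 1/144)^(1/3))/2 + sqrt(2*k/(9*(sqrt(k^3/729 + 1/20736) + 1/144)^(1/3)) - 2*(sqrt(k^3/729 + 1/20736) + 1/144)^(1/3) - 2/(3*sqrt(-2*k/(9*(sqrt(k^3/729 + 1/20736) + 1/144)^(1/3)) + 2*(sqrt(k^3/729 + 1/20736) + 1/144)^(1/3))))/2, True))) - 1/k


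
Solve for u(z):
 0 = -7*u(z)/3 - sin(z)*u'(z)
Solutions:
 u(z) = C1*(cos(z) + 1)^(7/6)/(cos(z) - 1)^(7/6)


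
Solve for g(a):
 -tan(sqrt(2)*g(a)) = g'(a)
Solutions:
 g(a) = sqrt(2)*(pi - asin(C1*exp(-sqrt(2)*a)))/2
 g(a) = sqrt(2)*asin(C1*exp(-sqrt(2)*a))/2


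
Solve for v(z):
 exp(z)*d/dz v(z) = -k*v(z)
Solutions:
 v(z) = C1*exp(k*exp(-z))


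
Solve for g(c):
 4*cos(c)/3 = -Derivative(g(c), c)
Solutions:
 g(c) = C1 - 4*sin(c)/3


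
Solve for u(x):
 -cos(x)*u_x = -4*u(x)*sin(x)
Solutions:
 u(x) = C1/cos(x)^4


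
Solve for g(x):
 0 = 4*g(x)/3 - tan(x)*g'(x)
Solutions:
 g(x) = C1*sin(x)^(4/3)


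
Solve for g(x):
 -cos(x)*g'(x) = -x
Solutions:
 g(x) = C1 + Integral(x/cos(x), x)


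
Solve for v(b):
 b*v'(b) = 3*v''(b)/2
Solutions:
 v(b) = C1 + C2*erfi(sqrt(3)*b/3)


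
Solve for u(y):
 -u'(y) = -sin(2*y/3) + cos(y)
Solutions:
 u(y) = C1 - sin(y) - 3*cos(2*y/3)/2


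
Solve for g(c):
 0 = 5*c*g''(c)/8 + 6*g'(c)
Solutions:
 g(c) = C1 + C2/c^(43/5)


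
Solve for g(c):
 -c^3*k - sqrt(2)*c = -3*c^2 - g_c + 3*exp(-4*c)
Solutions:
 g(c) = C1 + c^4*k/4 - c^3 + sqrt(2)*c^2/2 - 3*exp(-4*c)/4


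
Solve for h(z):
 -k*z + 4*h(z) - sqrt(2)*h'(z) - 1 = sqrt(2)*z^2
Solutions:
 h(z) = C1*exp(2*sqrt(2)*z) + k*z/4 + sqrt(2)*k/16 + sqrt(2)*z^2/4 + z/4 + sqrt(2)/16 + 1/4


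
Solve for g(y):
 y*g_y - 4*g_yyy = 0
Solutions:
 g(y) = C1 + Integral(C2*airyai(2^(1/3)*y/2) + C3*airybi(2^(1/3)*y/2), y)


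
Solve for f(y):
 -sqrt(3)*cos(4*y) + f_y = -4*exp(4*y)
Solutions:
 f(y) = C1 - exp(4*y) + sqrt(3)*sin(4*y)/4


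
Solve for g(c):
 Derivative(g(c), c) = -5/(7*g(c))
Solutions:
 g(c) = -sqrt(C1 - 70*c)/7
 g(c) = sqrt(C1 - 70*c)/7


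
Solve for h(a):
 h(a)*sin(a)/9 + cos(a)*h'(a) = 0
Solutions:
 h(a) = C1*cos(a)^(1/9)


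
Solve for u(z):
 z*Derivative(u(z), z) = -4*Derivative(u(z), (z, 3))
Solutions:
 u(z) = C1 + Integral(C2*airyai(-2^(1/3)*z/2) + C3*airybi(-2^(1/3)*z/2), z)


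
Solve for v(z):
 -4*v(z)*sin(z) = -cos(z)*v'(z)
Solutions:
 v(z) = C1/cos(z)^4


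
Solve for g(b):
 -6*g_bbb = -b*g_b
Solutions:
 g(b) = C1 + Integral(C2*airyai(6^(2/3)*b/6) + C3*airybi(6^(2/3)*b/6), b)


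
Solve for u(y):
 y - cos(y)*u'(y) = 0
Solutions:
 u(y) = C1 + Integral(y/cos(y), y)


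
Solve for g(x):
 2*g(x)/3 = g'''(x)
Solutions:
 g(x) = C3*exp(2^(1/3)*3^(2/3)*x/3) + (C1*sin(2^(1/3)*3^(1/6)*x/2) + C2*cos(2^(1/3)*3^(1/6)*x/2))*exp(-2^(1/3)*3^(2/3)*x/6)


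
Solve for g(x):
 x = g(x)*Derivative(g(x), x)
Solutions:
 g(x) = -sqrt(C1 + x^2)
 g(x) = sqrt(C1 + x^2)


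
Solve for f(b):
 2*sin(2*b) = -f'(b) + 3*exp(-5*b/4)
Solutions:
 f(b) = C1 + cos(2*b) - 12*exp(-5*b/4)/5


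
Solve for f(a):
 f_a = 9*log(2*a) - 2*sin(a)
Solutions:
 f(a) = C1 + 9*a*log(a) - 9*a + 9*a*log(2) + 2*cos(a)


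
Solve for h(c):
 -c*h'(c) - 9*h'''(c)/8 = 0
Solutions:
 h(c) = C1 + Integral(C2*airyai(-2*3^(1/3)*c/3) + C3*airybi(-2*3^(1/3)*c/3), c)


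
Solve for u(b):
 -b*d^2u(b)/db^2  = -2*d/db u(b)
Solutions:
 u(b) = C1 + C2*b^3


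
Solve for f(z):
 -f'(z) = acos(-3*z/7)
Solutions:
 f(z) = C1 - z*acos(-3*z/7) - sqrt(49 - 9*z^2)/3


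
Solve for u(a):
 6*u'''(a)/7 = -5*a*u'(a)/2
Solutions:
 u(a) = C1 + Integral(C2*airyai(-630^(1/3)*a/6) + C3*airybi(-630^(1/3)*a/6), a)


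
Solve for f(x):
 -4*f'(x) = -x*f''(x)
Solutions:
 f(x) = C1 + C2*x^5


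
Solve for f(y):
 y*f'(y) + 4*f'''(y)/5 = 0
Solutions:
 f(y) = C1 + Integral(C2*airyai(-10^(1/3)*y/2) + C3*airybi(-10^(1/3)*y/2), y)


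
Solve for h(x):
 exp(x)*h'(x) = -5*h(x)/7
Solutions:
 h(x) = C1*exp(5*exp(-x)/7)


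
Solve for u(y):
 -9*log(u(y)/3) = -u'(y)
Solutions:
 Integral(1/(-log(_y) + log(3)), (_y, u(y)))/9 = C1 - y


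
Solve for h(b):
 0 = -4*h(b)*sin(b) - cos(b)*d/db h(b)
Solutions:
 h(b) = C1*cos(b)^4


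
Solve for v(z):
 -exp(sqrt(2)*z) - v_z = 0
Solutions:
 v(z) = C1 - sqrt(2)*exp(sqrt(2)*z)/2


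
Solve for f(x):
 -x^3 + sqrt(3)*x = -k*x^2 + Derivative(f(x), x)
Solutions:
 f(x) = C1 + k*x^3/3 - x^4/4 + sqrt(3)*x^2/2


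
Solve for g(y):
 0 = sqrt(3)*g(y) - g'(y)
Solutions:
 g(y) = C1*exp(sqrt(3)*y)


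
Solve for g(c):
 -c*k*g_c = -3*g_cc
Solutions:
 g(c) = Piecewise((-sqrt(6)*sqrt(pi)*C1*erf(sqrt(6)*c*sqrt(-k)/6)/(2*sqrt(-k)) - C2, (k > 0) | (k < 0)), (-C1*c - C2, True))


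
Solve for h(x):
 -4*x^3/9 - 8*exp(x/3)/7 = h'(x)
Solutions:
 h(x) = C1 - x^4/9 - 24*exp(x/3)/7


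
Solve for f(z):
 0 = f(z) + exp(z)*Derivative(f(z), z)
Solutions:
 f(z) = C1*exp(exp(-z))


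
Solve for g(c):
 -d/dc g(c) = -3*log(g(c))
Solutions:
 li(g(c)) = C1 + 3*c


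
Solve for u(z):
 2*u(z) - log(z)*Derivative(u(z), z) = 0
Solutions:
 u(z) = C1*exp(2*li(z))


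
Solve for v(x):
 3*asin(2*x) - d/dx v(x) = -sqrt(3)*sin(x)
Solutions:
 v(x) = C1 + 3*x*asin(2*x) + 3*sqrt(1 - 4*x^2)/2 - sqrt(3)*cos(x)


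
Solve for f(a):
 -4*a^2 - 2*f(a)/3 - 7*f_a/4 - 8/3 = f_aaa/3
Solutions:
 f(a) = C1*exp(a*(-7/(1 + sqrt(407)/8)^(1/3) + 4*(1 + sqrt(407)/8)^(1/3))/8)*sin(sqrt(3)*a*(63/(27 + 27*sqrt(407)/8)^(1/3) + 4*(27 + 27*sqrt(407)/8)^(1/3))/24) + C2*exp(a*(-7/(1 + sqrt(407)/8)^(1/3) + 4*(1 + sqrt(407)/8)^(1/3))/8)*cos(sqrt(3)*a*(63/(27 + 27*sqrt(407)/8)^(1/3) + 4*(27 + 27*sqrt(407)/8)^(1/3))/24) + C3*exp(a*(-(1 + sqrt(407)/8)^(1/3) + 7/(4*(1 + sqrt(407)/8)^(1/3)))) - 6*a^2 + 63*a/2 - 1387/16


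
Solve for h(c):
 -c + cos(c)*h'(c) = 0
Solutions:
 h(c) = C1 + Integral(c/cos(c), c)


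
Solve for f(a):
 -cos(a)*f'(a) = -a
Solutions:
 f(a) = C1 + Integral(a/cos(a), a)


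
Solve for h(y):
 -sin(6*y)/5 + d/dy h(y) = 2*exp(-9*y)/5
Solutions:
 h(y) = C1 - cos(6*y)/30 - 2*exp(-9*y)/45


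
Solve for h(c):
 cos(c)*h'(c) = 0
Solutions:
 h(c) = C1


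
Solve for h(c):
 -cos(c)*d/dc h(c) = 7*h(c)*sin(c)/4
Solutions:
 h(c) = C1*cos(c)^(7/4)


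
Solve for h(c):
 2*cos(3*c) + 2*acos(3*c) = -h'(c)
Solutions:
 h(c) = C1 - 2*c*acos(3*c) + 2*sqrt(1 - 9*c^2)/3 - 2*sin(3*c)/3


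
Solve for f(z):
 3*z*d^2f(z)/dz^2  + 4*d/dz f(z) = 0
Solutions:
 f(z) = C1 + C2/z^(1/3)


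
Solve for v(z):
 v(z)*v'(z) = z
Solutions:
 v(z) = -sqrt(C1 + z^2)
 v(z) = sqrt(C1 + z^2)


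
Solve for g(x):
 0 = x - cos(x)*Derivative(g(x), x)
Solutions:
 g(x) = C1 + Integral(x/cos(x), x)


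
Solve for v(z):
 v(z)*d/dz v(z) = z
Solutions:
 v(z) = -sqrt(C1 + z^2)
 v(z) = sqrt(C1 + z^2)


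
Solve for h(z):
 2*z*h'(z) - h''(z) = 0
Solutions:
 h(z) = C1 + C2*erfi(z)


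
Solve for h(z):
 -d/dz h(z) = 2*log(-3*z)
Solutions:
 h(z) = C1 - 2*z*log(-z) + 2*z*(1 - log(3))


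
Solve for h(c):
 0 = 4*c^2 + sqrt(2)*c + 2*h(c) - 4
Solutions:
 h(c) = -2*c^2 - sqrt(2)*c/2 + 2


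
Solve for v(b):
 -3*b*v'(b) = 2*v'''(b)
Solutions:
 v(b) = C1 + Integral(C2*airyai(-2^(2/3)*3^(1/3)*b/2) + C3*airybi(-2^(2/3)*3^(1/3)*b/2), b)


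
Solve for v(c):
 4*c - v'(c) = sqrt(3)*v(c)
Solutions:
 v(c) = C1*exp(-sqrt(3)*c) + 4*sqrt(3)*c/3 - 4/3


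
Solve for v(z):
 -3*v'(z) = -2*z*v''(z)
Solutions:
 v(z) = C1 + C2*z^(5/2)


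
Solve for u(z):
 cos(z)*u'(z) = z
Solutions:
 u(z) = C1 + Integral(z/cos(z), z)


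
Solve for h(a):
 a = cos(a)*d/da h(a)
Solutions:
 h(a) = C1 + Integral(a/cos(a), a)


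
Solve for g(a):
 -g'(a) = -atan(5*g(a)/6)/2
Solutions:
 Integral(1/atan(5*_y/6), (_y, g(a))) = C1 + a/2


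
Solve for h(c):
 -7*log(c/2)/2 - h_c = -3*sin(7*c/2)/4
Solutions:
 h(c) = C1 - 7*c*log(c)/2 + 7*c*log(2)/2 + 7*c/2 - 3*cos(7*c/2)/14


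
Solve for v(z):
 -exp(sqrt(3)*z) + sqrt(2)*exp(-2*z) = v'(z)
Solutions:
 v(z) = C1 - sqrt(3)*exp(sqrt(3)*z)/3 - sqrt(2)*exp(-2*z)/2


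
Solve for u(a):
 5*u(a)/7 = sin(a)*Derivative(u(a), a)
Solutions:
 u(a) = C1*(cos(a) - 1)^(5/14)/(cos(a) + 1)^(5/14)


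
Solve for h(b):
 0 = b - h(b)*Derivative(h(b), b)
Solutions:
 h(b) = -sqrt(C1 + b^2)
 h(b) = sqrt(C1 + b^2)


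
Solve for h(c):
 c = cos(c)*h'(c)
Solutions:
 h(c) = C1 + Integral(c/cos(c), c)


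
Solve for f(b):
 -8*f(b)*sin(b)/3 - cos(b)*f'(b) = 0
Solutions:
 f(b) = C1*cos(b)^(8/3)


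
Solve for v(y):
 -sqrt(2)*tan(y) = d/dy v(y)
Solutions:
 v(y) = C1 + sqrt(2)*log(cos(y))


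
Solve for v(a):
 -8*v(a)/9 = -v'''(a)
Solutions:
 v(a) = C3*exp(2*3^(1/3)*a/3) + (C1*sin(3^(5/6)*a/3) + C2*cos(3^(5/6)*a/3))*exp(-3^(1/3)*a/3)


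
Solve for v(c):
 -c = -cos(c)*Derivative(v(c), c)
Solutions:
 v(c) = C1 + Integral(c/cos(c), c)


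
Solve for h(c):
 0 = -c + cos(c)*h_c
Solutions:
 h(c) = C1 + Integral(c/cos(c), c)


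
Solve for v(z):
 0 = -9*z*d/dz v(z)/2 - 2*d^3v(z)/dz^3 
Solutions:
 v(z) = C1 + Integral(C2*airyai(-2^(1/3)*3^(2/3)*z/2) + C3*airybi(-2^(1/3)*3^(2/3)*z/2), z)


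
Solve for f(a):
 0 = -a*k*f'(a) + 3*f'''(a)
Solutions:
 f(a) = C1 + Integral(C2*airyai(3^(2/3)*a*k^(1/3)/3) + C3*airybi(3^(2/3)*a*k^(1/3)/3), a)


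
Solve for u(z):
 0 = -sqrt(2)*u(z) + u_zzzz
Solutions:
 u(z) = C1*exp(-2^(1/8)*z) + C2*exp(2^(1/8)*z) + C3*sin(2^(1/8)*z) + C4*cos(2^(1/8)*z)


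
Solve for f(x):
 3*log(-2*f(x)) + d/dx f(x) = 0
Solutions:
 Integral(1/(log(-_y) + log(2)), (_y, f(x)))/3 = C1 - x


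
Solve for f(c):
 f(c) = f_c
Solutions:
 f(c) = C1*exp(c)


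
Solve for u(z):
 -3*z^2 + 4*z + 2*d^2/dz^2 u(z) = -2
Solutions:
 u(z) = C1 + C2*z + z^4/8 - z^3/3 - z^2/2


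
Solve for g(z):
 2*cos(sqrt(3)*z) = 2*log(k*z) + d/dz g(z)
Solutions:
 g(z) = C1 - 2*z*log(k*z) + 2*z + 2*sqrt(3)*sin(sqrt(3)*z)/3


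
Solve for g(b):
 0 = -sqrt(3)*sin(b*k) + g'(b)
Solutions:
 g(b) = C1 - sqrt(3)*cos(b*k)/k


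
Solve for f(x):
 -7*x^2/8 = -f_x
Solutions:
 f(x) = C1 + 7*x^3/24


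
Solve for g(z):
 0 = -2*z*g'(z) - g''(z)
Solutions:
 g(z) = C1 + C2*erf(z)


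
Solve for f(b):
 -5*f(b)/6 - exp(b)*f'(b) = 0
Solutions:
 f(b) = C1*exp(5*exp(-b)/6)


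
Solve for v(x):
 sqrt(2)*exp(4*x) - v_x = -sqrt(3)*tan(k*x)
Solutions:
 v(x) = C1 + sqrt(3)*Piecewise((-log(cos(k*x))/k, Ne(k, 0)), (0, True)) + sqrt(2)*exp(4*x)/4


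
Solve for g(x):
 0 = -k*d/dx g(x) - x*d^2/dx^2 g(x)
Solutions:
 g(x) = C1 + x^(1 - re(k))*(C2*sin(log(x)*Abs(im(k))) + C3*cos(log(x)*im(k)))


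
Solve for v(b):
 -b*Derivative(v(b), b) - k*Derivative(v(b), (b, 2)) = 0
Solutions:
 v(b) = C1 + C2*sqrt(k)*erf(sqrt(2)*b*sqrt(1/k)/2)


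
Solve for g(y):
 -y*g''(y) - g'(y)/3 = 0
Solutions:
 g(y) = C1 + C2*y^(2/3)


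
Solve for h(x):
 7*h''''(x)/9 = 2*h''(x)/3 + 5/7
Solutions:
 h(x) = C1 + C2*x + C3*exp(-sqrt(42)*x/7) + C4*exp(sqrt(42)*x/7) - 15*x^2/28


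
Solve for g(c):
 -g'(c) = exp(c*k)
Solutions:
 g(c) = C1 - exp(c*k)/k


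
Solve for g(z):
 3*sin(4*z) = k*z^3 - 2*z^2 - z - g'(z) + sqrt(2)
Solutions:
 g(z) = C1 + k*z^4/4 - 2*z^3/3 - z^2/2 + sqrt(2)*z + 3*cos(4*z)/4


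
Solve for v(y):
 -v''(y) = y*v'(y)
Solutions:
 v(y) = C1 + C2*erf(sqrt(2)*y/2)


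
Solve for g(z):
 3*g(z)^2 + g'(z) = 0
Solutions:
 g(z) = 1/(C1 + 3*z)


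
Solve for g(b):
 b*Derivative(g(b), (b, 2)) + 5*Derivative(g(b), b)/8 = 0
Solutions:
 g(b) = C1 + C2*b^(3/8)


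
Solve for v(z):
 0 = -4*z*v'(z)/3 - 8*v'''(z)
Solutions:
 v(z) = C1 + Integral(C2*airyai(-6^(2/3)*z/6) + C3*airybi(-6^(2/3)*z/6), z)


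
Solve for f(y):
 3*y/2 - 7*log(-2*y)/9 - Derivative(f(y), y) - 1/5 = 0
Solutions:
 f(y) = C1 + 3*y^2/4 - 7*y*log(-y)/9 + y*(26 - 35*log(2))/45


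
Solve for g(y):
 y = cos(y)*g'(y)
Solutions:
 g(y) = C1 + Integral(y/cos(y), y)


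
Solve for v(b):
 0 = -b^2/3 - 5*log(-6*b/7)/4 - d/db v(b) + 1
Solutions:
 v(b) = C1 - b^3/9 - 5*b*log(-b)/4 + b*(-5*log(6) + 9 + 5*log(7))/4


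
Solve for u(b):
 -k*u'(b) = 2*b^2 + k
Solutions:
 u(b) = C1 - 2*b^3/(3*k) - b


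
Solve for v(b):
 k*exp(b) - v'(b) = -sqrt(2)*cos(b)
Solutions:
 v(b) = C1 + k*exp(b) + sqrt(2)*sin(b)


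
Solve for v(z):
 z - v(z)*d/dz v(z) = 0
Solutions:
 v(z) = -sqrt(C1 + z^2)
 v(z) = sqrt(C1 + z^2)


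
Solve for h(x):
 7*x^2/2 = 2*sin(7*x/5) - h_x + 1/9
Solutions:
 h(x) = C1 - 7*x^3/6 + x/9 - 10*cos(7*x/5)/7


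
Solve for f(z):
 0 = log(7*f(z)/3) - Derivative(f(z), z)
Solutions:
 Integral(1/(-log(_y) - log(7) + log(3)), (_y, f(z))) = C1 - z


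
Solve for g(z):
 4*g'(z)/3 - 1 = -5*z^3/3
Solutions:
 g(z) = C1 - 5*z^4/16 + 3*z/4


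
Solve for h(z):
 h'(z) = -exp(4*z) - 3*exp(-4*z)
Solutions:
 h(z) = C1 - exp(4*z)/4 + 3*exp(-4*z)/4


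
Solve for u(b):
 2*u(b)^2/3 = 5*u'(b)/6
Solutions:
 u(b) = -5/(C1 + 4*b)


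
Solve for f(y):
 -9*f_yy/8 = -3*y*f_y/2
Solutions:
 f(y) = C1 + C2*erfi(sqrt(6)*y/3)


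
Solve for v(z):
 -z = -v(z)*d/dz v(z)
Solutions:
 v(z) = -sqrt(C1 + z^2)
 v(z) = sqrt(C1 + z^2)


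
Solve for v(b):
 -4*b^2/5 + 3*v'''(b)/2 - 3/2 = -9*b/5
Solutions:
 v(b) = C1 + C2*b + C3*b^2 + 2*b^5/225 - b^4/20 + b^3/6


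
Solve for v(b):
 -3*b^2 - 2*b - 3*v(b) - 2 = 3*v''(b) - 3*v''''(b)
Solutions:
 v(b) = C1*exp(-sqrt(2)*b*sqrt(1 + sqrt(5))/2) + C2*exp(sqrt(2)*b*sqrt(1 + sqrt(5))/2) + C3*sin(sqrt(2)*b*sqrt(-1 + sqrt(5))/2) + C4*cos(sqrt(2)*b*sqrt(-1 + sqrt(5))/2) - b^2 - 2*b/3 + 4/3


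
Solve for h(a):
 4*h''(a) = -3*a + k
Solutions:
 h(a) = C1 + C2*a - a^3/8 + a^2*k/8


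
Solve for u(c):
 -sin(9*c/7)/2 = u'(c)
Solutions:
 u(c) = C1 + 7*cos(9*c/7)/18


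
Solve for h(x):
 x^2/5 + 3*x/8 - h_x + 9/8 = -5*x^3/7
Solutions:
 h(x) = C1 + 5*x^4/28 + x^3/15 + 3*x^2/16 + 9*x/8


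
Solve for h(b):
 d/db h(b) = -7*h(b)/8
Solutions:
 h(b) = C1*exp(-7*b/8)


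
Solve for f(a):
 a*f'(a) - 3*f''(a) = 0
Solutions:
 f(a) = C1 + C2*erfi(sqrt(6)*a/6)


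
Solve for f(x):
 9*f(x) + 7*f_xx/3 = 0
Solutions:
 f(x) = C1*sin(3*sqrt(21)*x/7) + C2*cos(3*sqrt(21)*x/7)


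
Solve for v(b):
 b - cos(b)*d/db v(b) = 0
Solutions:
 v(b) = C1 + Integral(b/cos(b), b)


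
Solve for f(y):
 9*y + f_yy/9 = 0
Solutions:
 f(y) = C1 + C2*y - 27*y^3/2


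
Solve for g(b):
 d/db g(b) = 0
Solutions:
 g(b) = C1


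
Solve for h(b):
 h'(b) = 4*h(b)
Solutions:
 h(b) = C1*exp(4*b)


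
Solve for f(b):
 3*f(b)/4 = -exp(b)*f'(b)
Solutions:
 f(b) = C1*exp(3*exp(-b)/4)


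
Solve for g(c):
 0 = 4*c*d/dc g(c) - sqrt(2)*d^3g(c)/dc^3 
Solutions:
 g(c) = C1 + Integral(C2*airyai(sqrt(2)*c) + C3*airybi(sqrt(2)*c), c)


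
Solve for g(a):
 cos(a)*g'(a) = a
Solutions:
 g(a) = C1 + Integral(a/cos(a), a)


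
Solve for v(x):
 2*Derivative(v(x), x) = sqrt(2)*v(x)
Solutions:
 v(x) = C1*exp(sqrt(2)*x/2)


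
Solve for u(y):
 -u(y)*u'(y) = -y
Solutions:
 u(y) = -sqrt(C1 + y^2)
 u(y) = sqrt(C1 + y^2)


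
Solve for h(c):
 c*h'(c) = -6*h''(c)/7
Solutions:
 h(c) = C1 + C2*erf(sqrt(21)*c/6)


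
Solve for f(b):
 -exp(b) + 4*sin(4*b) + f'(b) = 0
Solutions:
 f(b) = C1 + exp(b) + cos(4*b)


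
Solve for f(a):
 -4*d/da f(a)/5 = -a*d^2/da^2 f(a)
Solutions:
 f(a) = C1 + C2*a^(9/5)


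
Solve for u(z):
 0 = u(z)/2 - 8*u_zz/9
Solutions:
 u(z) = C1*exp(-3*z/4) + C2*exp(3*z/4)


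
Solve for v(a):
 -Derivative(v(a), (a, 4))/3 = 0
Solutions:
 v(a) = C1 + C2*a + C3*a^2 + C4*a^3


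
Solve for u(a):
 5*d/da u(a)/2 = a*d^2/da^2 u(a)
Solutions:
 u(a) = C1 + C2*a^(7/2)


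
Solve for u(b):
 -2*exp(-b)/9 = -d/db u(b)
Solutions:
 u(b) = C1 - 2*exp(-b)/9


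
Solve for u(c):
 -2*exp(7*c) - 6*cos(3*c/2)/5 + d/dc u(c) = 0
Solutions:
 u(c) = C1 + 2*exp(7*c)/7 + 4*sin(3*c/2)/5


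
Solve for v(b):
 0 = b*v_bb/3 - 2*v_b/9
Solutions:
 v(b) = C1 + C2*b^(5/3)


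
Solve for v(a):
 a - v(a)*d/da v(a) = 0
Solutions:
 v(a) = -sqrt(C1 + a^2)
 v(a) = sqrt(C1 + a^2)


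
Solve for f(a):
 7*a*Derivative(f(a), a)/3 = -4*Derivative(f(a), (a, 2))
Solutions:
 f(a) = C1 + C2*erf(sqrt(42)*a/12)


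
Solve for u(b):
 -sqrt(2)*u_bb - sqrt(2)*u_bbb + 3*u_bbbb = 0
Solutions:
 u(b) = C1 + C2*b + C3*exp(sqrt(2)*b*(1 - sqrt(1 + 6*sqrt(2)))/6) + C4*exp(sqrt(2)*b*(1 + sqrt(1 + 6*sqrt(2)))/6)


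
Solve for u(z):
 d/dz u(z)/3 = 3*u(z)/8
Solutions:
 u(z) = C1*exp(9*z/8)


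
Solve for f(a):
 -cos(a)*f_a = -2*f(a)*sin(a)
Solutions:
 f(a) = C1/cos(a)^2


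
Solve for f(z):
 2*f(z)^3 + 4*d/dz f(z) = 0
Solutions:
 f(z) = -sqrt(-1/(C1 - z))
 f(z) = sqrt(-1/(C1 - z))


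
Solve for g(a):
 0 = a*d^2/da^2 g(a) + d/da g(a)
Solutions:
 g(a) = C1 + C2*log(a)


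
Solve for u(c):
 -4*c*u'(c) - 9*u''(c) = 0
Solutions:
 u(c) = C1 + C2*erf(sqrt(2)*c/3)


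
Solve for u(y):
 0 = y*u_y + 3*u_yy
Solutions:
 u(y) = C1 + C2*erf(sqrt(6)*y/6)


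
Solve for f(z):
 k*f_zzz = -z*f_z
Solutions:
 f(z) = C1 + Integral(C2*airyai(z*(-1/k)^(1/3)) + C3*airybi(z*(-1/k)^(1/3)), z)


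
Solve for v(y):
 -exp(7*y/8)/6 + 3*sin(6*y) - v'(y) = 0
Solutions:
 v(y) = C1 - 4*exp(7*y/8)/21 - cos(6*y)/2


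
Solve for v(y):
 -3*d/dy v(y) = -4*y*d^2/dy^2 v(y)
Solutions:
 v(y) = C1 + C2*y^(7/4)


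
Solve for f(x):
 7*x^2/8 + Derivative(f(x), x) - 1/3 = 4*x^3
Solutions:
 f(x) = C1 + x^4 - 7*x^3/24 + x/3


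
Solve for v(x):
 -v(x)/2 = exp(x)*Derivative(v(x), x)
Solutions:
 v(x) = C1*exp(exp(-x)/2)


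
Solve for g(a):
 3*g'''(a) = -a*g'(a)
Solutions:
 g(a) = C1 + Integral(C2*airyai(-3^(2/3)*a/3) + C3*airybi(-3^(2/3)*a/3), a)


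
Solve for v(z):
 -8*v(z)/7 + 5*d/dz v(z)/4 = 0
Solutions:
 v(z) = C1*exp(32*z/35)


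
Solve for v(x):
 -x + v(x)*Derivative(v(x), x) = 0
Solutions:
 v(x) = -sqrt(C1 + x^2)
 v(x) = sqrt(C1 + x^2)


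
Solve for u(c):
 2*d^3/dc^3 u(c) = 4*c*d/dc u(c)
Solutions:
 u(c) = C1 + Integral(C2*airyai(2^(1/3)*c) + C3*airybi(2^(1/3)*c), c)


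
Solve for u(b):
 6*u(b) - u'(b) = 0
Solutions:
 u(b) = C1*exp(6*b)


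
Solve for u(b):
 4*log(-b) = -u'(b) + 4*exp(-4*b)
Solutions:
 u(b) = C1 - 4*b*log(-b) + 4*b - exp(-4*b)


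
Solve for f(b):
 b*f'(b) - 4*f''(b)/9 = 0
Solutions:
 f(b) = C1 + C2*erfi(3*sqrt(2)*b/4)


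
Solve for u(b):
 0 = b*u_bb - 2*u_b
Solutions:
 u(b) = C1 + C2*b^3


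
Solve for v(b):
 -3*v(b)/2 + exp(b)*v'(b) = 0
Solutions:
 v(b) = C1*exp(-3*exp(-b)/2)


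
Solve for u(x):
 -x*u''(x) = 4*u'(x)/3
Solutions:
 u(x) = C1 + C2/x^(1/3)


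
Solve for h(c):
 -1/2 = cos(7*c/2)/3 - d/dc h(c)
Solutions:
 h(c) = C1 + c/2 + 2*sin(7*c/2)/21


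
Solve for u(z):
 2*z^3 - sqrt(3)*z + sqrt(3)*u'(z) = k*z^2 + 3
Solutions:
 u(z) = C1 + sqrt(3)*k*z^3/9 - sqrt(3)*z^4/6 + z^2/2 + sqrt(3)*z


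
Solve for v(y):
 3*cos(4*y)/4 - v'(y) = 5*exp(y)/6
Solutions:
 v(y) = C1 - 5*exp(y)/6 + 3*sin(4*y)/16


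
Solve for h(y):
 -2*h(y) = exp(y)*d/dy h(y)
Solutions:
 h(y) = C1*exp(2*exp(-y))


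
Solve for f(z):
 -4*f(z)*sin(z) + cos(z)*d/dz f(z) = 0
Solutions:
 f(z) = C1/cos(z)^4


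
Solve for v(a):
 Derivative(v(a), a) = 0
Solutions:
 v(a) = C1


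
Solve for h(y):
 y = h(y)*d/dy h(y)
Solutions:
 h(y) = -sqrt(C1 + y^2)
 h(y) = sqrt(C1 + y^2)


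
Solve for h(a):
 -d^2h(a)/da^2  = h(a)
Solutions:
 h(a) = C1*sin(a) + C2*cos(a)


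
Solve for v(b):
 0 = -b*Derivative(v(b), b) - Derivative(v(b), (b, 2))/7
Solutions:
 v(b) = C1 + C2*erf(sqrt(14)*b/2)


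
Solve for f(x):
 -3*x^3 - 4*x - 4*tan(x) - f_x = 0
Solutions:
 f(x) = C1 - 3*x^4/4 - 2*x^2 + 4*log(cos(x))


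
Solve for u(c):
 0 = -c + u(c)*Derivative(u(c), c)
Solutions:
 u(c) = -sqrt(C1 + c^2)
 u(c) = sqrt(C1 + c^2)


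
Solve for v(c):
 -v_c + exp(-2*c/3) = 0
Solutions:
 v(c) = C1 - 3*exp(-2*c/3)/2


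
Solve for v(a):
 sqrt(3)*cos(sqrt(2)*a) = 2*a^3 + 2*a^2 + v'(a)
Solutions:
 v(a) = C1 - a^4/2 - 2*a^3/3 + sqrt(6)*sin(sqrt(2)*a)/2


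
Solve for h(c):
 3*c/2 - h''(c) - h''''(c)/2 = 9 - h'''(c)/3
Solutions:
 h(c) = C1 + C2*c + c^3/4 - 17*c^2/4 + (C3*sin(sqrt(17)*c/3) + C4*cos(sqrt(17)*c/3))*exp(c/3)


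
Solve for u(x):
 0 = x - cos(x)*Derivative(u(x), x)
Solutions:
 u(x) = C1 + Integral(x/cos(x), x)


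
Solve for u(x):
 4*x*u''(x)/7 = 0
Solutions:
 u(x) = C1 + C2*x


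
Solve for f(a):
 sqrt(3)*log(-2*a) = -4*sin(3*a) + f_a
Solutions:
 f(a) = C1 + sqrt(3)*a*(log(-a) - 1) + sqrt(3)*a*log(2) - 4*cos(3*a)/3


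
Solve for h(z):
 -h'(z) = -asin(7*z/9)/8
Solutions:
 h(z) = C1 + z*asin(7*z/9)/8 + sqrt(81 - 49*z^2)/56


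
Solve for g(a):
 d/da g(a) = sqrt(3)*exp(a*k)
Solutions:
 g(a) = C1 + sqrt(3)*exp(a*k)/k


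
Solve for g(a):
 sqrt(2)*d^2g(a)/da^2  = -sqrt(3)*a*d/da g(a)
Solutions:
 g(a) = C1 + C2*erf(6^(1/4)*a/2)


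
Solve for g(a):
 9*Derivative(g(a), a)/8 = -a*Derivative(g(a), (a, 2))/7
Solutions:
 g(a) = C1 + C2/a^(55/8)


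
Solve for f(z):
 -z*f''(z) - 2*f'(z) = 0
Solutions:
 f(z) = C1 + C2/z


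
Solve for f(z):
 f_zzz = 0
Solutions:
 f(z) = C1 + C2*z + C3*z^2


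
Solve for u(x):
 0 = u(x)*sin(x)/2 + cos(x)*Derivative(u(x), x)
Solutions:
 u(x) = C1*sqrt(cos(x))


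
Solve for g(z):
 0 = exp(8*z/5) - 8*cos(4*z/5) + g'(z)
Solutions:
 g(z) = C1 - 5*exp(8*z/5)/8 + 10*sin(4*z/5)


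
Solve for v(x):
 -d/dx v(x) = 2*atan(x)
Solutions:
 v(x) = C1 - 2*x*atan(x) + log(x^2 + 1)


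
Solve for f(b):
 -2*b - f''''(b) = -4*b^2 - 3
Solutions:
 f(b) = C1 + C2*b + C3*b^2 + C4*b^3 + b^6/90 - b^5/60 + b^4/8


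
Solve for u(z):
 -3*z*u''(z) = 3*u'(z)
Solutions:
 u(z) = C1 + C2*log(z)


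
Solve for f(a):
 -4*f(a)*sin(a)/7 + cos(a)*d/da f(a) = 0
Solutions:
 f(a) = C1/cos(a)^(4/7)


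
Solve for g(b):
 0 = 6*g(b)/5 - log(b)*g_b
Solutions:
 g(b) = C1*exp(6*li(b)/5)


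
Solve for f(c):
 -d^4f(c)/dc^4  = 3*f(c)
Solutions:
 f(c) = (C1*sin(sqrt(2)*3^(1/4)*c/2) + C2*cos(sqrt(2)*3^(1/4)*c/2))*exp(-sqrt(2)*3^(1/4)*c/2) + (C3*sin(sqrt(2)*3^(1/4)*c/2) + C4*cos(sqrt(2)*3^(1/4)*c/2))*exp(sqrt(2)*3^(1/4)*c/2)


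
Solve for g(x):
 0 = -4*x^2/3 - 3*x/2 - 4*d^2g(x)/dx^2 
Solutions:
 g(x) = C1 + C2*x - x^4/36 - x^3/16


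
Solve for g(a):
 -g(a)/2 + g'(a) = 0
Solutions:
 g(a) = C1*exp(a/2)


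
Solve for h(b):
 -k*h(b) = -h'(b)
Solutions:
 h(b) = C1*exp(b*k)


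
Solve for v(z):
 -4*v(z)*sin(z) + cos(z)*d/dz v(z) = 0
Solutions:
 v(z) = C1/cos(z)^4
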